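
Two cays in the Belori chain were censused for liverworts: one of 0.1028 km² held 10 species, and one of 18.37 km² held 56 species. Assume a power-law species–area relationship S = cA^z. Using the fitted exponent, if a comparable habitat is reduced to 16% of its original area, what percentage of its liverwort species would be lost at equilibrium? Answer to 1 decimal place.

45.6%

z = ln(56/10) / ln(18.37/0.1028) = 1.7228 / 5.1857 = 0.3322
S_new/S_old = (A_new/A_old)^z = 0.16^0.3322 = exp(0.3322 × -1.8326) = 0.544
Fraction lost = 1 − 0.544 = 0.456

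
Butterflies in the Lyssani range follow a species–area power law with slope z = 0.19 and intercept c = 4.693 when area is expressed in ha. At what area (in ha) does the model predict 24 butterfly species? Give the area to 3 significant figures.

24 = 4.693 × A^0.19  ⇒  A^0.19 = 24/4.693 = 5.114
ln A = ln(5.114) / 0.19 = 1.6320 / 0.19 = 8.5894
A = e^8.5894 ≈ 5374 ha

5370 ha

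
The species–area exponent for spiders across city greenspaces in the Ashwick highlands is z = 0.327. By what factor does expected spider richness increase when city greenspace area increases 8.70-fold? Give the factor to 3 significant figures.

S₂/S₁ = (A₂/A₁)^z = 8.7^0.327
ln(S₂/S₁) = 0.327 × ln 8.7 = 0.327 × 2.1633 = 0.7074
S₂/S₁ = e^0.7074 ≈ 2.029

2.03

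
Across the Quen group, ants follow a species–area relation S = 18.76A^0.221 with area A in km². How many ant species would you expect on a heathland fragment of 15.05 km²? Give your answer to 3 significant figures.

S = 18.76 × 15.05^0.221 = 18.76 × 1.821 ≈ 34.16

34.2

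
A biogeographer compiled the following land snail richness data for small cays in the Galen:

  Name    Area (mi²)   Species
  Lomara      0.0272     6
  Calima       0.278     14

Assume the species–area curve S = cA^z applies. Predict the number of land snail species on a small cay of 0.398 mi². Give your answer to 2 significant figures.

16

z = ln(14/6) / ln(0.278/0.0272) = 0.8473 / 2.3244 = 0.3645
c = 6 / 0.0272^0.3645 = 6 / 0.2688 = 22.32
S₃ = 22.32 × 0.398^0.3645 = 22.32 × 0.7147 ≈ 15.96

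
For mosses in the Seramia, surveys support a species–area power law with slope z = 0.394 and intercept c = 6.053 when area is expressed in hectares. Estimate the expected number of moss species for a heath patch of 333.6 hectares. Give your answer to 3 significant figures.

S = 6.053 × 333.6^0.394
ln S = ln 6.053 + 0.394 × ln 333.6 = 1.8006 + 0.394 × 5.8099 = 4.0897
S = e^4.0897 ≈ 59.72

59.7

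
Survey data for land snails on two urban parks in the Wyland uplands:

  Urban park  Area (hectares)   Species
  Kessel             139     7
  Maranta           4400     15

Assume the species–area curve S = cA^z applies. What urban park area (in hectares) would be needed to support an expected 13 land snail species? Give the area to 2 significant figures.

z = ln(15/7) / ln(4400/139) = 0.7621 / 3.4549 = 0.2206
c = 7 / 139^0.2206 = 7 / 2.97 = 2.357
A = (13/2.357)^(1/0.2206) ⇒ ln A = ln(5.516)/0.2206 = 7.7407
A = e^7.7407 ≈ 2300 hectares

2300 hectares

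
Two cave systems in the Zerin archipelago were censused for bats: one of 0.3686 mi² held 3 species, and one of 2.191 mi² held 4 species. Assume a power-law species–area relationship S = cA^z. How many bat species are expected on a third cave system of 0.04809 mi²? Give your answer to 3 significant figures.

z = ln(4/3) / ln(2.191/0.3686) = 0.2877 / 1.7824 = 0.1614
c = 3 / 0.3686^0.1614 = 3 / 0.8512 = 3.524
S₃ = 3.524 × 0.04809^0.1614 = 3.524 × 0.6127 ≈ 2.16

2.16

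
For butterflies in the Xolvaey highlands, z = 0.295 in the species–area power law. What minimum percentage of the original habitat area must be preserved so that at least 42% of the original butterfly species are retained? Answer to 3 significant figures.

Need (A_new/A_old)^0.295 = 0.42, so A_new/A_old = 0.42^(1/0.295) = 0.42^3.39
ln(A_new/A_old) = ln 0.42 / 0.295 = -0.8675 / 0.295 = -2.9407
A_new/A_old = e^-2.9407 ≈ 0.05283

5.28%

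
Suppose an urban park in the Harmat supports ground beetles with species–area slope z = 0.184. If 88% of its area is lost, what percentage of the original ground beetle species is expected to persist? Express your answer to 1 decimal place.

67.7%

S_new/S_old = (A_new/A_old)^z = 0.12^0.184
= exp(0.184 × ln 0.12) = exp(0.184 × -2.1203) = exp(-0.3901) ≈ 0.677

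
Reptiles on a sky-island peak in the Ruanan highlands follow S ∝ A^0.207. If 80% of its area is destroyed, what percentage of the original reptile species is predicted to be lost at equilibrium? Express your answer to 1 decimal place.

28.3%

S_new/S_old = (A_new/A_old)^z = 0.2^0.207
= exp(0.207 × ln 0.2) = exp(0.207 × -1.6094) = exp(-0.3332) ≈ 0.7167
Fraction lost = 1 − 0.7167 = 0.2833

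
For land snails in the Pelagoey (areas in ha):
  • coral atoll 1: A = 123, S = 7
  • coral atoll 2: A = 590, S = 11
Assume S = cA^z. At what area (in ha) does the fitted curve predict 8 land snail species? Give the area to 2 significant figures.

200 ha

z = ln(11/7) / ln(590/123) = 0.4520 / 1.5679 = 0.2883
c = 7 / 123^0.2883 = 7 / 4.004 = 1.748
A = (8/1.748)^(1/0.2883) ⇒ ln A = ln(4.576)/0.2883 = 5.2754
A = e^5.2754 ≈ 195.5 ha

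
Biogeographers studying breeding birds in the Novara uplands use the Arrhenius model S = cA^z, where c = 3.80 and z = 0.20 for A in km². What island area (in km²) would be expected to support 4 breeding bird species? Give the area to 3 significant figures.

4 = 3.8 × A^0.2  ⇒  A^0.2 = 4/3.8 = 1.053
ln A = ln(1.053) / 0.2 = 0.0513 / 0.2 = 0.2565
A = e^0.2565 ≈ 1.292 km²

1.29 km²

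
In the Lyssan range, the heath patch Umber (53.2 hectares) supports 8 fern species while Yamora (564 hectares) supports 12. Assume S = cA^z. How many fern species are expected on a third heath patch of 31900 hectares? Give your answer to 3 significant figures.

24.0

z = ln(12/8) / ln(564/53.2) = 0.4055 / 2.3610 = 0.1717
c = 8 / 53.2^0.1717 = 8 / 1.979 = 4.043
S₃ = 4.043 × 31900^0.1717 = 4.043 × 5.936 ≈ 24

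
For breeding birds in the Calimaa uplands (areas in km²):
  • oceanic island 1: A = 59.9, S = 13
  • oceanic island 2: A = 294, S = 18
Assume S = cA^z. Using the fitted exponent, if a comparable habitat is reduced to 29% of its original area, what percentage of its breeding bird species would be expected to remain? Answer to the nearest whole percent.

z = ln(18/13) / ln(294/59.9) = 0.3254 / 1.5909 = 0.2046
S_new/S_old = (A_new/A_old)^z = 0.29^0.2046 = exp(0.2046 × -1.2379) = 0.7763

78%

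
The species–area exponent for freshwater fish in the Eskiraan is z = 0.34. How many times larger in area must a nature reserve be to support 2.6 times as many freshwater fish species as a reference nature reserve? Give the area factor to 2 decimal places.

16.62

(A₂/A₁)^0.34 = 2.6, so A₂/A₁ = 2.6^(1/0.34) = 2.6^2.941
ln(A₂/A₁) = ln 2.6 / 0.34 = 0.9555 / 0.34 = 2.8103
A₂/A₁ = e^2.8103 ≈ 16.62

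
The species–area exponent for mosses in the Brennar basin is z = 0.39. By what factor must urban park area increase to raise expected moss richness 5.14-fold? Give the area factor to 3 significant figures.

(A₂/A₁)^0.39 = 5.14, so A₂/A₁ = 5.14^(1/0.39) = 5.14^2.564
ln(A₂/A₁) = ln 5.14 / 0.39 = 1.6371 / 0.39 = 4.1976
A₂/A₁ = e^4.1976 ≈ 66.52

66.5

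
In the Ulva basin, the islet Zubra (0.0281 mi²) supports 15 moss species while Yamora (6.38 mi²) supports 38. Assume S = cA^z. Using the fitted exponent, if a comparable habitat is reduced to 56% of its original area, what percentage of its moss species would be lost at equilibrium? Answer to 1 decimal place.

9.5%

z = ln(38/15) / ln(6.38/0.0281) = 0.9295 / 5.4252 = 0.1713
S_new/S_old = (A_new/A_old)^z = 0.56^0.1713 = exp(0.1713 × -0.5798) = 0.9054
Fraction lost = 1 − 0.9054 = 0.09457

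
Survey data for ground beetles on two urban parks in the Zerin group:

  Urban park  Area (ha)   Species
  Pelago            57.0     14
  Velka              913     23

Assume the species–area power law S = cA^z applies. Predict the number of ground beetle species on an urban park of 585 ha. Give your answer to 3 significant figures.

21.2

z = ln(23/14) / ln(913/57) = 0.4964 / 2.7737 = 0.1790
c = 14 / 57^0.1790 = 14 / 2.062 = 6.79
S₃ = 6.79 × 585^0.1790 = 6.79 × 3.128 ≈ 21.24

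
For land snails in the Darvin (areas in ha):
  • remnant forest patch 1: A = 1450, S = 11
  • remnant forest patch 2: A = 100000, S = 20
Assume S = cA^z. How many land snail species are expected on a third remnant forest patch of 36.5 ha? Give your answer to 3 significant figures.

6.54

z = ln(20/11) / ln(100000/1450) = 0.5978 / 4.2336 = 0.1412
c = 11 / 1450^0.1412 = 11 / 2.795 = 3.935
S₃ = 3.935 × 36.5^0.1412 = 3.935 × 1.662 ≈ 6.54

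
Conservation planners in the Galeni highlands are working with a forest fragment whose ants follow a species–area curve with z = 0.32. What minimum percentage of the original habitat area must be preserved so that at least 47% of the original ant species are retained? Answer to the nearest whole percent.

Need (A_new/A_old)^0.32 = 0.47, so A_new/A_old = 0.47^(1/0.32) = 0.47^3.125
ln(A_new/A_old) = ln 0.47 / 0.32 = -0.7550 / 0.32 = -2.3594
A_new/A_old = e^-2.3594 ≈ 0.09447

9%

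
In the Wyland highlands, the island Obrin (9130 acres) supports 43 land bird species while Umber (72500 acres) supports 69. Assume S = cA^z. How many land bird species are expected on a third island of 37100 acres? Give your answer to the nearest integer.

59

z = ln(69/43) / ln(72500/9130) = 0.4729 / 2.0720 = 0.2282
c = 43 / 9130^0.2282 = 43 / 8.015 = 5.365
S₃ = 5.365 × 37100^0.2282 = 5.365 × 11.04 ≈ 59.22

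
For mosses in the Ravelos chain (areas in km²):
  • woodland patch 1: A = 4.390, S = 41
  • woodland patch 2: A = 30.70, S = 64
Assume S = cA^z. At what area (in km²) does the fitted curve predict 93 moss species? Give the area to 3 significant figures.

z = ln(64/41) / ln(30.7/4.39) = 0.4453 / 1.9449 = 0.2290
c = 41 / 4.39^0.2290 = 41 / 1.403 = 29.22
A = (93/29.22)^(1/0.2290) ⇒ ln A = ln(3.183)/0.2290 = 5.0565
A = e^5.0565 ≈ 157 km²

157 km²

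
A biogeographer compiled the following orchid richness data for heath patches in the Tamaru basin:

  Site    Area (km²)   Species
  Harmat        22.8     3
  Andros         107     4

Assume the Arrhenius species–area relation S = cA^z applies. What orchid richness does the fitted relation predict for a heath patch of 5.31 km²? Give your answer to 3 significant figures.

2.29

z = ln(4/3) / ln(107/22.8) = 0.2877 / 1.5461 = 0.1861
c = 3 / 22.8^0.1861 = 3 / 1.789 = 1.677
S₃ = 1.677 × 5.31^0.1861 = 1.677 × 1.364 ≈ 2.288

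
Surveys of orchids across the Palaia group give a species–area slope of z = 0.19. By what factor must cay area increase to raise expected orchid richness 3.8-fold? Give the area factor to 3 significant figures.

(A₂/A₁)^0.19 = 3.8, so A₂/A₁ = 3.8^(1/0.19) = 3.8^5.263
ln(A₂/A₁) = ln 3.8 / 0.19 = 1.3350 / 0.19 = 7.0263
A₂/A₁ = e^7.0263 ≈ 1126

1130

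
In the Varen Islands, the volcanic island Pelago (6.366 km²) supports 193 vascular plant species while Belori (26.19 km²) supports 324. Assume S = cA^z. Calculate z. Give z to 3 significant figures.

Taking logs: ln S = ln c + z ln A, so z = (ln S₂ − ln S₁)/(ln A₂ − ln A₁).
z = ln(324/193) / ln(26.19/6.366) = ln(1.679) / ln(4.114) = 0.5181 / 1.4144 = 0.3663

0.366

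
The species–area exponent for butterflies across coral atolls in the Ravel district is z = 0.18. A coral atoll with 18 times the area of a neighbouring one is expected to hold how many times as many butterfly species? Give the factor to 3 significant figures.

S₂/S₁ = (A₂/A₁)^z = 18^0.18
ln(S₂/S₁) = 0.18 × ln 18 = 0.18 × 2.8904 = 0.5203
S₂/S₁ = e^0.5203 ≈ 1.682

1.68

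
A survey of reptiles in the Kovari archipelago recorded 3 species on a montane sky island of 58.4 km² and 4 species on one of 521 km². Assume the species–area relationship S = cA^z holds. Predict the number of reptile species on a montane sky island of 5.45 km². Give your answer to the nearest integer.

z = ln(4/3) / ln(521/58.4) = 0.2877 / 2.1884 = 0.1315
c = 3 / 58.4^0.1315 = 3 / 1.707 = 1.758
S₃ = 1.758 × 5.45^0.1315 = 1.758 × 1.25 ≈ 2.196

2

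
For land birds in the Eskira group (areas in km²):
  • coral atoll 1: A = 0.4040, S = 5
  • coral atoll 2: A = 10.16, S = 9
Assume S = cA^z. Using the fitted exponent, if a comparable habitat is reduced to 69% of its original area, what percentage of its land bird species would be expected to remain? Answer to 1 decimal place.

z = ln(9/5) / ln(10.16/0.404) = 0.5878 / 3.2248 = 0.1823
S_new/S_old = (A_new/A_old)^z = 0.69^0.1823 = exp(0.1823 × -0.3711) = 0.9346

93.5%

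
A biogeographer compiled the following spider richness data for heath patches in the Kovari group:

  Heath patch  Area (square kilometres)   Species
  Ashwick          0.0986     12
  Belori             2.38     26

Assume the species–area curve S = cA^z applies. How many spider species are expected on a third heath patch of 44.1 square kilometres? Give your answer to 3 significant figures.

52.8

z = ln(26/12) / ln(2.38/0.0986) = 0.7732 / 3.1838 = 0.2429
c = 12 / 0.0986^0.2429 = 12 / 0.5697 = 21.06
S₃ = 21.06 × 44.1^0.2429 = 21.06 × 2.508 ≈ 52.83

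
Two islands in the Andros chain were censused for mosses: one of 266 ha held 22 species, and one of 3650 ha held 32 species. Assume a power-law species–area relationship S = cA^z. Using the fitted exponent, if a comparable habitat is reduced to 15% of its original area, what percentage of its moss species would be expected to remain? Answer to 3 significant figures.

z = ln(32/22) / ln(3650/266) = 0.3747 / 2.6190 = 0.1431
S_new/S_old = (A_new/A_old)^z = 0.15^0.1431 = exp(0.1431 × -1.8971) = 0.7623

76.2%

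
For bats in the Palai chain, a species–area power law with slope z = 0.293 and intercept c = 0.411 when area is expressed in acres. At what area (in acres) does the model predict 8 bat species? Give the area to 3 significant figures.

25100 acres

8 = 0.411 × A^0.293  ⇒  A^0.293 = 8/0.411 = 19.46
ln A = ln(19.46) / 0.293 = 2.9686 / 0.293 = 10.1318
A = e^10.1318 ≈ 25128 acres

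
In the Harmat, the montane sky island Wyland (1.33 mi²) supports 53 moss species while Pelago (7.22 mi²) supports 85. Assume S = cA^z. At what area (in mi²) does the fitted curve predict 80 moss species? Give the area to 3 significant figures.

5.81 mi²

z = ln(85/53) / ln(7.22/1.33) = 0.4724 / 1.6917 = 0.2792
c = 53 / 1.33^0.2792 = 53 / 1.083 = 48.94
A = (80/48.94)^(1/0.2792) ⇒ ln A = ln(1.635)/0.2792 = 1.7597
A = e^1.7597 ≈ 5.811 mi²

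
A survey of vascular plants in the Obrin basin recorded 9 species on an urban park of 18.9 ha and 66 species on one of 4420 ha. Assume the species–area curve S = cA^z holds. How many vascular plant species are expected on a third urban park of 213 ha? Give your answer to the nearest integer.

z = ln(66/9) / ln(4420/18.9) = 1.9924 / 5.4547 = 0.3653
c = 9 / 18.9^0.3653 = 9 / 2.926 = 3.076
S₃ = 3.076 × 213^0.3653 = 3.076 × 7.087 ≈ 21.8

22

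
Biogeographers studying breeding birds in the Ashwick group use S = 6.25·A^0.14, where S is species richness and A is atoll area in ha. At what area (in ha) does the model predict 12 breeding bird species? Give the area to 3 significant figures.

106 ha

12 = 6.25 × A^0.14  ⇒  A^0.14 = 12/6.25 = 1.92
ln A = ln(1.92) / 0.14 = 0.6523 / 0.14 = 4.6595
A = e^4.6595 ≈ 105.6 ha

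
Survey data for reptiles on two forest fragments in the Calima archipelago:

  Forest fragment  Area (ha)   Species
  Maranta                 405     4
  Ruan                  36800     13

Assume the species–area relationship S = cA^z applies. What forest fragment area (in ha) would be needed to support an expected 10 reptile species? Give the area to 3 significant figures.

13500 ha

z = ln(13/4) / ln(36800/405) = 1.1787 / 4.5094 = 0.2614
c = 4 / 405^0.2614 = 4 / 4.803 = 0.8328
A = (10/0.8328)^(1/0.2614) ⇒ ln A = ln(12.01)/0.2614 = 9.5095
A = e^9.5095 ≈ 13487 ha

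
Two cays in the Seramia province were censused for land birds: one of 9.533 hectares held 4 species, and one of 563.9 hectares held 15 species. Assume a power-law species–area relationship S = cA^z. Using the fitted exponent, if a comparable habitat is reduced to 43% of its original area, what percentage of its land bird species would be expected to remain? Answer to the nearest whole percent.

z = ln(15/4) / ln(563.9/9.533) = 1.3218 / 4.0801 = 0.3240
S_new/S_old = (A_new/A_old)^z = 0.43^0.3240 = exp(0.3240 × -0.8440) = 0.7608

76%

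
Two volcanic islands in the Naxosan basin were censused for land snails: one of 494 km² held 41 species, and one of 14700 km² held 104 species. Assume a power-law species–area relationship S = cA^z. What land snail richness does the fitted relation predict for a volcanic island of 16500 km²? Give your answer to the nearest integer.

z = ln(104/41) / ln(14700/494) = 0.9308 / 3.3931 = 0.2743
c = 41 / 494^0.2743 = 41 / 5.482 = 7.479
S₃ = 7.479 × 16500^0.2743 = 7.479 × 14.35 ≈ 107.3

107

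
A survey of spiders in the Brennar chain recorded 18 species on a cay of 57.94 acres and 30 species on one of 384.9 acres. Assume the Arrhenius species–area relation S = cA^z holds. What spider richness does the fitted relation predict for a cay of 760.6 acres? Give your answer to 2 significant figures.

36

z = ln(30/18) / ln(384.9/57.94) = 0.5108 / 1.8936 = 0.2698
c = 18 / 57.94^0.2698 = 18 / 2.989 = 6.021
S₃ = 6.021 × 760.6^0.2698 = 6.021 × 5.987 ≈ 36.05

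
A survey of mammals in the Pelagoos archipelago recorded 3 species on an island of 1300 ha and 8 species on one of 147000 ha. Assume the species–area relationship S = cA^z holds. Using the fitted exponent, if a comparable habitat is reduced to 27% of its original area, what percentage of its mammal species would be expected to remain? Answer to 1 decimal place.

76.2%

z = ln(8/3) / ln(147000/1300) = 0.9808 / 4.7281 = 0.2074
S_new/S_old = (A_new/A_old)^z = 0.27^0.2074 = exp(0.2074 × -1.3093) = 0.7621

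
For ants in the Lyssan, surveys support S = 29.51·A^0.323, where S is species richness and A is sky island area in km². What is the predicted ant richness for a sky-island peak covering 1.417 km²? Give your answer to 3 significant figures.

S = 29.51 × 1.417^0.323
ln S = ln 29.51 + 0.323 × ln 1.417 = 3.3847 + 0.323 × 0.3485 = 3.4973
S = e^3.4973 ≈ 33.03

33.0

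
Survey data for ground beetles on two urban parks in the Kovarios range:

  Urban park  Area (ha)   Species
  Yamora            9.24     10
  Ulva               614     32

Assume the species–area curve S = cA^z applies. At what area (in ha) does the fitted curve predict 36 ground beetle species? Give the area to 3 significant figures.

z = ln(32/10) / ln(614/9.24) = 1.1632 / 4.1965 = 0.2772
c = 10 / 9.24^0.2772 = 10 / 1.852 = 5.399
A = (36/5.399)^(1/0.2772) ⇒ ln A = ln(6.667)/0.2772 = 6.8449
A = e^6.8449 ≈ 939.1 ha

939 ha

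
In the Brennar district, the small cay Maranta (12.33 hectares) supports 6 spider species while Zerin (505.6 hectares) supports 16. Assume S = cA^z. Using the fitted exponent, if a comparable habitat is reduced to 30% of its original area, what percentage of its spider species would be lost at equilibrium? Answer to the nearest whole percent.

z = ln(16/6) / ln(505.6/12.33) = 0.9808 / 3.7137 = 0.2641
S_new/S_old = (A_new/A_old)^z = 0.3^0.2641 = exp(0.2641 × -1.2040) = 0.7276
Fraction lost = 1 − 0.7276 = 0.2724

27%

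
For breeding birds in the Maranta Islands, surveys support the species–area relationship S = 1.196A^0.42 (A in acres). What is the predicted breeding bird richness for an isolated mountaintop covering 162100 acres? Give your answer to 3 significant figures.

184

S = 1.196 × 162100^0.42
ln S = ln 1.196 + 0.42 × ln 162100 = 0.1790 + 0.42 × 11.9960 = 5.2173
S = e^5.2173 ≈ 184.4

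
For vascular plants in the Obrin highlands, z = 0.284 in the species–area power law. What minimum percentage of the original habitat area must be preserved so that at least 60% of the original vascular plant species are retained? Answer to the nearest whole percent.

Need (A_new/A_old)^0.284 = 0.6, so A_new/A_old = 0.6^(1/0.284) = 0.6^3.521
ln(A_new/A_old) = ln 0.6 / 0.284 = -0.5108 / 0.284 = -1.7987
A_new/A_old = e^-1.7987 ≈ 0.1655

17%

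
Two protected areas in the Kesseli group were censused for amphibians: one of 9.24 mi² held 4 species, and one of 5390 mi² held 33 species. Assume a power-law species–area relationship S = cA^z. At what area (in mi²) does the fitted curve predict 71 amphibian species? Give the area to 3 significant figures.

z = ln(33/4) / ln(5390/9.24) = 2.1102 / 6.3688 = 0.3313
c = 4 / 9.24^0.3313 = 4 / 2.089 = 1.915
A = (71/1.915)^(1/0.3313) ⇒ ln A = ln(37.08)/0.3313 = 10.9047
A = e^10.9047 ≈ 54429 mi²

54400 mi²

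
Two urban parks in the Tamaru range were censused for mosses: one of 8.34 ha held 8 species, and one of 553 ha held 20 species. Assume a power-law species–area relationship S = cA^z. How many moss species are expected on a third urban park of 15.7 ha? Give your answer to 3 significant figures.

9.19

z = ln(20/8) / ln(553/8.34) = 0.9163 / 4.1943 = 0.2185
c = 8 / 8.34^0.2185 = 8 / 1.589 = 5.033
S₃ = 5.033 × 15.7^0.2185 = 5.033 × 1.825 ≈ 9.186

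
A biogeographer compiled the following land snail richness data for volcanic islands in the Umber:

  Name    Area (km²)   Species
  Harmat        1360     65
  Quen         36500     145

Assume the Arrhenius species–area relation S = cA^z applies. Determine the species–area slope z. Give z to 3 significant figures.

0.244

Taking logs: ln S = ln c + z ln A, so z = (ln S₂ − ln S₁)/(ln A₂ − ln A₁).
z = ln(145/65) / ln(36500/1360) = ln(2.231) / ln(26.84) = 0.8023 / 3.2898 = 0.2439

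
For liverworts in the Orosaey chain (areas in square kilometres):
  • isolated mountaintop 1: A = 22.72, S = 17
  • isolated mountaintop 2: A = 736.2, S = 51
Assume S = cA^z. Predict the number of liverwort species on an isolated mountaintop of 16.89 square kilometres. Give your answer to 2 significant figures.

z = ln(51/17) / ln(736.2/22.72) = 1.0986 / 3.4783 = 0.3159
c = 17 / 22.72^0.3159 = 17 / 2.682 = 6.339
S₃ = 6.339 × 16.89^0.3159 = 6.339 × 2.442 ≈ 15.48

15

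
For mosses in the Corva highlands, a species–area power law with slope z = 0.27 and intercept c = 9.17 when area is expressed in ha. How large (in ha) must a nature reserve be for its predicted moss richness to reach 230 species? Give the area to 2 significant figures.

150000 ha

230 = 9.17 × A^0.27  ⇒  A^0.27 = 230/9.17 = 25.08
ln A = ln(25.08) / 0.27 = 3.2221 / 0.27 = 11.9339
A = e^11.9339 ≈ 152338 ha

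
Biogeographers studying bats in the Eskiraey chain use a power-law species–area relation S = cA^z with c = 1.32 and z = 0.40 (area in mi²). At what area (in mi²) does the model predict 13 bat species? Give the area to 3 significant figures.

13 = 1.32 × A^0.4  ⇒  A^0.4 = 13/1.32 = 9.848
ln A = ln(9.848) / 0.4 = 2.2873 / 0.4 = 5.7183
A = e^5.7183 ≈ 304.4 mi²

304 mi²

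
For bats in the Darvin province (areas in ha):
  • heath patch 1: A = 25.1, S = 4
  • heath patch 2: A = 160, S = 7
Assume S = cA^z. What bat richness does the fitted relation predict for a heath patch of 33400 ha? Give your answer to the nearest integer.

z = ln(7/4) / ln(160/25.1) = 0.5596 / 1.8523 = 0.3021
c = 4 / 25.1^0.3021 = 4 / 2.648 = 1.511
S₃ = 1.511 × 33400^0.3021 = 1.511 × 23.27 ≈ 35.15

35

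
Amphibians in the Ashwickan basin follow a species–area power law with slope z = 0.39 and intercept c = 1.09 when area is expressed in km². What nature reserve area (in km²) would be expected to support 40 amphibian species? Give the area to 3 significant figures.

10300 km²

40 = 1.09 × A^0.39  ⇒  A^0.39 = 40/1.09 = 36.7
ln A = ln(36.7) / 0.39 = 3.6027 / 0.39 = 9.2377
A = e^9.2377 ≈ 10277 km²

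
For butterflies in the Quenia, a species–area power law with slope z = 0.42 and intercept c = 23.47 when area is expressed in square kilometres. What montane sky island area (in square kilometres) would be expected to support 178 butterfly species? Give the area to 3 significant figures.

178 = 23.47 × A^0.42  ⇒  A^0.42 = 178/23.47 = 7.584
ln A = ln(7.584) / 0.42 = 2.0261 / 0.42 = 4.8240
A = e^4.8240 ≈ 124.5 square kilometres

124 square kilometres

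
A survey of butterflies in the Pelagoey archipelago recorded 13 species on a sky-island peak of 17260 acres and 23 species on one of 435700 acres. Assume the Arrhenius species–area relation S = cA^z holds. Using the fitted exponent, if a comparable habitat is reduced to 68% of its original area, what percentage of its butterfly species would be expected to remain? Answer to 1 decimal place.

z = ln(23/13) / ln(435700/17260) = 0.5705 / 3.2286 = 0.1767
S_new/S_old = (A_new/A_old)^z = 0.68^0.1767 = exp(0.1767 × -0.3857) = 0.9341

93.4%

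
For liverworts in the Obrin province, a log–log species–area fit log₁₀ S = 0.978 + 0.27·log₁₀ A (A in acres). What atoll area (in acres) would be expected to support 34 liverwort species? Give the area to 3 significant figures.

112 acres

34 = 9.506 × A^0.27  ⇒  A^0.27 = 34/9.506 = 3.577
ln A = ln(3.577) / 0.27 = 1.2744 / 0.27 = 4.7201
A = e^4.7201 ≈ 112.2 acres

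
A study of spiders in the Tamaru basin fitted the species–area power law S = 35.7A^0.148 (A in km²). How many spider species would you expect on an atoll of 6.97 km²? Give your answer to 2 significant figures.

S = 35.7 × 6.97^0.148 = 35.7 × 1.333 ≈ 47.58

48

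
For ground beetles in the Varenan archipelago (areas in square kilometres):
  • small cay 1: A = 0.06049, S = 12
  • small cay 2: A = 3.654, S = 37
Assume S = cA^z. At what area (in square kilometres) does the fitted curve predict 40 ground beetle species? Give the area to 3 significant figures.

z = ln(37/12) / ln(3.654/0.06049) = 1.1260 / 4.1011 = 0.2746
c = 12 / 0.06049^0.2746 = 12 / 0.4629 = 25.92
A = (40/25.92)^(1/0.2746) ⇒ ln A = ln(1.543)/0.2746 = 1.5798
A = e^1.5798 ≈ 4.854 square kilometres

4.85 square kilometres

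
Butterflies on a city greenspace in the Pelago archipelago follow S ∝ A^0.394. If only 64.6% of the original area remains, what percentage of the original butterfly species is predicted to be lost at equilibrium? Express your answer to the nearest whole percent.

16%

S_new/S_old = (A_new/A_old)^z = 0.646^0.394
= exp(0.394 × ln 0.646) = exp(0.394 × -0.4370) = exp(-0.1722) ≈ 0.8418
Fraction lost = 1 − 0.8418 = 0.1582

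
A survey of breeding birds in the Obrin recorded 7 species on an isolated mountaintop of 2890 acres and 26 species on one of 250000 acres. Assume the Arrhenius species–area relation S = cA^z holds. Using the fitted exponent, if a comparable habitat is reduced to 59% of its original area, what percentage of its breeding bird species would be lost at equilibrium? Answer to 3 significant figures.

z = ln(26/7) / ln(250000/2890) = 1.3122 / 4.4602 = 0.2942
S_new/S_old = (A_new/A_old)^z = 0.59^0.2942 = exp(0.2942 × -0.5276) = 0.8562
Fraction lost = 1 − 0.8562 = 0.1438

14.4%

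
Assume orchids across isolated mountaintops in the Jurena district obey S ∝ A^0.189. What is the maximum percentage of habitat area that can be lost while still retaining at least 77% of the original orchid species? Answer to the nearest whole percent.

Need (A_new/A_old)^0.189 = 0.77, so A_new/A_old = 0.77^(1/0.189) = 0.77^5.291
ln(A_new/A_old) = ln 0.77 / 0.189 = -0.2614 / 0.189 = -1.3829
A_new/A_old = e^-1.3829 ≈ 0.2509
Fraction that can be lost = 1 − 0.2509 = 0.7491

75%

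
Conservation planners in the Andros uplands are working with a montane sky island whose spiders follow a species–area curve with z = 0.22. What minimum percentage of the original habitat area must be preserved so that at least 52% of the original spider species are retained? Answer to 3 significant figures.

Need (A_new/A_old)^0.22 = 0.52, so A_new/A_old = 0.52^(1/0.22) = 0.52^4.545
ln(A_new/A_old) = ln 0.52 / 0.22 = -0.6539 / 0.22 = -2.9724
A_new/A_old = e^-2.9724 ≈ 0.05118

5.12%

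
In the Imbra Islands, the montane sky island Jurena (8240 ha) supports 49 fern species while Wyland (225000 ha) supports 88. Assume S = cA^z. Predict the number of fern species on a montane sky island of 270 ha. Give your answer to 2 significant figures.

z = ln(88/49) / ln(225000/8240) = 0.5855 / 3.3071 = 0.1770
c = 49 / 8240^0.1770 = 49 / 4.935 = 9.929
S₃ = 9.929 × 270^0.1770 = 9.929 × 2.694 ≈ 26.75

27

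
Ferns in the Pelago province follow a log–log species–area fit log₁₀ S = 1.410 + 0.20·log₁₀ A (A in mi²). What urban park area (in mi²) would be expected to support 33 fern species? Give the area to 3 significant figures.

3.49 mi²

33 = 25.7 × A^0.2  ⇒  A^0.2 = 33/25.7 = 1.284
ln A = ln(1.284) / 0.2 = 0.2499 / 0.2 = 1.2493
A = e^1.2493 ≈ 3.488 mi²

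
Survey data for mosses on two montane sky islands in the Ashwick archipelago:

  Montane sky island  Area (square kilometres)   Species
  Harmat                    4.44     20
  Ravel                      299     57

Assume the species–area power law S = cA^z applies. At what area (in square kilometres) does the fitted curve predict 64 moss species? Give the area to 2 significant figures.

480 square kilometres

z = ln(57/20) / ln(299/4.44) = 1.0473 / 4.2098 = 0.2488
c = 20 / 4.44^0.2488 = 20 / 1.449 = 13.8
A = (64/13.8)^(1/0.2488) ⇒ ln A = ln(4.637)/0.2488 = 6.1660
A = e^6.1660 ≈ 476.3 square kilometres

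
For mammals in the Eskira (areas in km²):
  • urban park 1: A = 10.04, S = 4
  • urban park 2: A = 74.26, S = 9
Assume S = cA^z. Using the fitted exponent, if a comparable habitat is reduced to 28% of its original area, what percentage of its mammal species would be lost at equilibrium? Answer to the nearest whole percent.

z = ln(9/4) / ln(74.26/10.04) = 0.8109 / 2.0010 = 0.4053
S_new/S_old = (A_new/A_old)^z = 0.28^0.4053 = exp(0.4053 × -1.2730) = 0.597
Fraction lost = 1 − 0.597 = 0.403

40%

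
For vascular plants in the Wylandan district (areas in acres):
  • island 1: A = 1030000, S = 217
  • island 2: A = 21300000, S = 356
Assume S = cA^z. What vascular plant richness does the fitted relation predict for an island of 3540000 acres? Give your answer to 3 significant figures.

z = ln(356/217) / ln(21300000/1030000) = 0.4950 / 3.0291 = 0.1634
c = 217 / 1030000^0.1634 = 217 / 9.608 = 22.59
S₃ = 22.59 × 3540000^0.1634 = 22.59 × 11.76 ≈ 265.5

266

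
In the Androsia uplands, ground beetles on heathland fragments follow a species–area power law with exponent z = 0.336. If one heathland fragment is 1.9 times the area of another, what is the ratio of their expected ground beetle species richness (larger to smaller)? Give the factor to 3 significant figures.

1.24

S₂/S₁ = (A₂/A₁)^z = 1.9^0.336
ln(S₂/S₁) = 0.336 × ln 1.9 = 0.336 × 0.6419 = 0.2157
S₂/S₁ = e^0.2157 ≈ 1.241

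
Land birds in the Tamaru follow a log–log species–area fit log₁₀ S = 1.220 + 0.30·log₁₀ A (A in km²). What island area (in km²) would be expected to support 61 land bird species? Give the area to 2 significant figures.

61 = 16.6 × A^0.3  ⇒  A^0.3 = 61/16.6 = 3.676
ln A = ln(3.676) / 0.3 = 1.3017 / 0.3 = 4.3391
A = e^4.3391 ≈ 76.64 km²

77 km²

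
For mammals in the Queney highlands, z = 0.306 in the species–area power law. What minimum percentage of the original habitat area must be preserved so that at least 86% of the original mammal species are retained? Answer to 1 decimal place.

Need (A_new/A_old)^0.306 = 0.86, so A_new/A_old = 0.86^(1/0.306) = 0.86^3.268
ln(A_new/A_old) = ln 0.86 / 0.306 = -0.1508 / 0.306 = -0.4929
A_new/A_old = e^-0.4929 ≈ 0.6109

61.1%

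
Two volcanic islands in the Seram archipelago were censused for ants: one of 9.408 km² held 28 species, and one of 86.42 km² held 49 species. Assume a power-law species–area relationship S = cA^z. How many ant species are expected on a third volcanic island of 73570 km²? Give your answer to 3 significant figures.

z = ln(49/28) / ln(86.42/9.408) = 0.5596 / 2.2177 = 0.2523
c = 28 / 9.408^0.2523 = 28 / 1.761 = 15.9
S₃ = 15.9 × 73570^0.2523 = 15.9 × 16.91 ≈ 268.9

269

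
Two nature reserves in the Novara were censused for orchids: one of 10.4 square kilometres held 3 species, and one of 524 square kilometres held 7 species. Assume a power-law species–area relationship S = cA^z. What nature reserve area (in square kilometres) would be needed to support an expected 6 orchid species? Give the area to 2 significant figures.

z = ln(7/3) / ln(524/10.4) = 0.8473 / 3.9197 = 0.2162
c = 3 / 10.4^0.2162 = 3 / 1.659 = 1.808
A = (6/1.808)^(1/0.2162) ⇒ ln A = ln(3.318)/0.2162 = 5.5484
A = e^5.5484 ≈ 256.8 square kilometres

260 square kilometres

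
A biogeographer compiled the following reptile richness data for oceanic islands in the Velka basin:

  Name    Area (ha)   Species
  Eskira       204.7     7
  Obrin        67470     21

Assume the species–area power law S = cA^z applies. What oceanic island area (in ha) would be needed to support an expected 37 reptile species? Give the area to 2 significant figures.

1300000 ha

z = ln(21/7) / ln(67470/204.7) = 1.0986 / 5.7979 = 0.1895
c = 7 / 204.7^0.1895 = 7 / 2.741 = 2.554
A = (37/2.554)^(1/0.1895) ⇒ ln A = ln(14.49)/0.1895 = 14.1086
A = e^14.1086 ≈ 1340527 ha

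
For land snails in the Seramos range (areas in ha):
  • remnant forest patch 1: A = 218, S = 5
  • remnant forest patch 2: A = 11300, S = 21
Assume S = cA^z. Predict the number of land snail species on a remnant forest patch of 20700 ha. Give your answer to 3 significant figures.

z = ln(21/5) / ln(11300/218) = 1.4351 / 3.9481 = 0.3635
c = 5 / 218^0.3635 = 5 / 7.08 = 0.7063
S₃ = 0.7063 × 20700^0.3635 = 0.7063 × 37.05 ≈ 26.17

26.2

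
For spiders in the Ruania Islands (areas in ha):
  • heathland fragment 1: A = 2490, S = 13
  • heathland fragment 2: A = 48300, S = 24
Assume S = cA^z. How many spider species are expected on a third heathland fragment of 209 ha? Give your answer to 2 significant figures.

7.8

z = ln(24/13) / ln(48300/2490) = 0.6131 / 2.9651 = 0.2068
c = 13 / 2490^0.2068 = 13 / 5.038 = 2.581
S₃ = 2.581 × 209^0.2068 = 2.581 × 3.018 ≈ 7.788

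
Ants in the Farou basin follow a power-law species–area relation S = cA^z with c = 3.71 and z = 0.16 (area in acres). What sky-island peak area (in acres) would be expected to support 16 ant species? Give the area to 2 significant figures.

16 = 3.71 × A^0.16  ⇒  A^0.16 = 16/3.71 = 4.313
ln A = ln(4.313) / 0.16 = 1.4616 / 0.16 = 9.1347
A = e^9.1347 ≈ 9272 acres

9300 acres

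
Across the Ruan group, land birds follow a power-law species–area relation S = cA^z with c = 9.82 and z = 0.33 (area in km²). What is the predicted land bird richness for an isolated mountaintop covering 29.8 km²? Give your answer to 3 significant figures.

S = 9.82 × 29.8^0.33
ln S = ln 9.82 + 0.33 × ln 29.8 = 2.2844 + 0.33 × 3.3945 = 3.4046
S = e^3.4046 ≈ 30.1

30.1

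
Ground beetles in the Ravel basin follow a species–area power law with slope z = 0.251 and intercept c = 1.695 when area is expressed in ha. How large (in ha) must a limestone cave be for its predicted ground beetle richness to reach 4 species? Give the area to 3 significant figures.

4 = 1.695 × A^0.251  ⇒  A^0.251 = 4/1.695 = 2.36
ln A = ln(2.36) / 0.251 = 0.8586 / 0.251 = 3.4208
A = e^3.4208 ≈ 30.59 ha

30.6 ha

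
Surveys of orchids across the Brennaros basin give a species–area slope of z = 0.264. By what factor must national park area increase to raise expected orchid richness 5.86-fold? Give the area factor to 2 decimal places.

810.41

(A₂/A₁)^0.264 = 5.86, so A₂/A₁ = 5.86^(1/0.264) = 5.86^3.788
ln(A₂/A₁) = ln 5.86 / 0.264 = 1.7681 / 0.264 = 6.6975
A₂/A₁ = e^6.6975 ≈ 810.4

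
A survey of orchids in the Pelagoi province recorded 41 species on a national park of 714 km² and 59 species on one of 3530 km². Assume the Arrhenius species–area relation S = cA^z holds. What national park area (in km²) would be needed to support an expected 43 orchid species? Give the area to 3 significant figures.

880 km²

z = ln(59/41) / ln(3530/714) = 0.3640 / 1.5982 = 0.2277
c = 41 / 714^0.2277 = 41 / 4.466 = 9.181
A = (43/9.181)^(1/0.2277) ⇒ ln A = ln(4.684)/0.2277 = 6.7800
A = e^6.7800 ≈ 880.1 km²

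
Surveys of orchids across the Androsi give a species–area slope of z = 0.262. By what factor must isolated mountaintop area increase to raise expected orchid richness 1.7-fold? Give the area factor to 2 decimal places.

7.58

(A₂/A₁)^0.262 = 1.7, so A₂/A₁ = 1.7^(1/0.262) = 1.7^3.817
ln(A₂/A₁) = ln 1.7 / 0.262 = 0.5306 / 0.262 = 2.0253
A₂/A₁ = e^2.0253 ≈ 7.578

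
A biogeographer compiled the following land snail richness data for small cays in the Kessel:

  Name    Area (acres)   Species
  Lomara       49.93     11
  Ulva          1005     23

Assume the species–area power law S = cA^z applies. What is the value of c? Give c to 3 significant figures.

z = ln(S₂/S₁) / ln(A₂/A₁) = ln(23/11) / ln(1005/49.93) = 0.7376 / 3.0021 = 0.2457
c = S₁ / A₁^z = 11 / 49.93^0.2457 = 11 / 2.614 = 4.208

4.21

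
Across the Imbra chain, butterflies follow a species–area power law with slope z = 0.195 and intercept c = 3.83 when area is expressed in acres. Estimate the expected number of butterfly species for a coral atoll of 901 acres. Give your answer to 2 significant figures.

S = 3.83 × 901^0.195
ln S = ln 3.83 + 0.195 × ln 901 = 1.3429 + 0.195 × 6.8035 = 2.6695
S = e^2.6695 ≈ 14.43

14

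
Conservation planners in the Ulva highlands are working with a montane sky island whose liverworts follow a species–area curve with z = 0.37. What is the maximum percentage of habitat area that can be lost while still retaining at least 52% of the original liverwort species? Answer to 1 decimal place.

82.9%

Need (A_new/A_old)^0.37 = 0.52, so A_new/A_old = 0.52^(1/0.37) = 0.52^2.703
ln(A_new/A_old) = ln 0.52 / 0.37 = -0.6539 / 0.37 = -1.7674
A_new/A_old = e^-1.7674 ≈ 0.1708
Fraction that can be lost = 1 − 0.1708 = 0.8292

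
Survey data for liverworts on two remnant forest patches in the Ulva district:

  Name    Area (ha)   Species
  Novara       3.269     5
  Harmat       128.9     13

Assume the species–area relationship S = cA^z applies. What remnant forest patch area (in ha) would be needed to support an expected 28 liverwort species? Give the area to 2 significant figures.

z = ln(13/5) / ln(128.9/3.269) = 0.9555 / 3.6746 = 0.2600
c = 5 / 3.269^0.2600 = 5 / 1.361 = 3.675
A = (28/3.675)^(1/0.2600) ⇒ ln A = ln(7.62)/0.2600 = 7.8096
A = e^7.8096 ≈ 2464 ha

2500 ha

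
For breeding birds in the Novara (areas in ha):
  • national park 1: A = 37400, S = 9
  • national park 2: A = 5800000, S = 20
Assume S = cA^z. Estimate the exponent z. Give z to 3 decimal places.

Taking logs: ln S = ln c + z ln A, so z = (ln S₂ − ln S₁)/(ln A₂ − ln A₁).
z = ln(20/9) / ln(5800000/37400) = ln(2.222) / ln(155.1) = 0.7985 / 5.0439 = 0.1583

0.158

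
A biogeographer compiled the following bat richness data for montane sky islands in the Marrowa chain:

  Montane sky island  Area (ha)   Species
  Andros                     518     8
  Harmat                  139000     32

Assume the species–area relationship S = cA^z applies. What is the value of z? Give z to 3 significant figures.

Taking logs: ln S = ln c + z ln A, so z = (ln S₂ − ln S₁)/(ln A₂ − ln A₁).
z = ln(32/8) / ln(139000/518) = ln(4) / ln(268.3) = 1.3863 / 5.5923 = 0.2479

0.248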